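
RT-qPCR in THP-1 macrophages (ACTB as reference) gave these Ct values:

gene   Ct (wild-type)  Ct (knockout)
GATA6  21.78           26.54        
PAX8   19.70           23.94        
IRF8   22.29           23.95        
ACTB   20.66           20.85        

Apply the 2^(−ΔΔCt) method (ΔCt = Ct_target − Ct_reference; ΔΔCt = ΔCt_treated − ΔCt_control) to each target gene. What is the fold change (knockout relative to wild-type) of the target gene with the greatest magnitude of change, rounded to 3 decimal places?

0.042

GATA6: ΔΔCt = (26.54−20.85) − (21.78−20.66) = 5.69 − 1.12 = 4.57; fold change = 2^-4.57 = 0.042
PAX8: ΔΔCt = (23.94−20.85) − (19.70−20.66) = 3.09 − (-0.96) = 4.05; fold change = 2^-4.05 = 0.060
IRF8: ΔΔCt = (23.95−20.85) − (22.29−20.66) = 3.10 − 1.63 = 1.47; fold change = 2^-1.47 = 0.361
GATA6 has the largest |ΔΔCt| = 4.57.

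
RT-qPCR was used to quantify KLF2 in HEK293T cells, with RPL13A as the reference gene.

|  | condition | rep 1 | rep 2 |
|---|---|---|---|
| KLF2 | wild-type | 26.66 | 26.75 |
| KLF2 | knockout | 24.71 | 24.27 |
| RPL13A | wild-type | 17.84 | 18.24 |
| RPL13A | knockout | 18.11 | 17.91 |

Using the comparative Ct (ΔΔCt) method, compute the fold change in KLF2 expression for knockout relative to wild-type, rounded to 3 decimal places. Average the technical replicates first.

Mean Ct: KLF2 wild-type 26.705; KLF2 knockout 24.490; RPL13A wild-type 18.040; RPL13A knockout 18.010
ΔCt(wild-type) = 26.705 − 18.040 = 8.665
ΔCt(knockout) = 24.490 − 18.010 = 6.480
ΔΔCt = 6.480 − 8.665 = -2.185
Fold change = 2^(−(-2.185)) = 2^2.185 = 4.5473

4.547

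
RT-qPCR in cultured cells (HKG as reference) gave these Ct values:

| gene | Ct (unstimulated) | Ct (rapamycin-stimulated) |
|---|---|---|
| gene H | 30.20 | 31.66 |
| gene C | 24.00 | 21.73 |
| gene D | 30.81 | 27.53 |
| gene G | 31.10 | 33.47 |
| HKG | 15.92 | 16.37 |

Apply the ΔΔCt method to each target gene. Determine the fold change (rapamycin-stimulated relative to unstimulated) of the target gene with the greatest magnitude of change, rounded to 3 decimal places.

gene H: ΔΔCt = (31.66−16.37) − (30.20−15.92) = 15.29 − 14.28 = 1.01; fold change = 2^-1.01 = 0.497
gene C: ΔΔCt = (21.73−16.37) − (24.00−15.92) = 5.36 − 8.08 = -2.72; fold change = 2^2.72 = 6.589
gene D: ΔΔCt = (27.53−16.37) − (30.81−15.92) = 11.16 − 14.89 = -3.73; fold change = 2^3.73 = 13.269
gene G: ΔΔCt = (33.47−16.37) − (31.10−15.92) = 17.10 − 15.18 = 1.92; fold change = 2^-1.92 = 0.264
gene D has the largest |ΔΔCt| = 3.73.

13.269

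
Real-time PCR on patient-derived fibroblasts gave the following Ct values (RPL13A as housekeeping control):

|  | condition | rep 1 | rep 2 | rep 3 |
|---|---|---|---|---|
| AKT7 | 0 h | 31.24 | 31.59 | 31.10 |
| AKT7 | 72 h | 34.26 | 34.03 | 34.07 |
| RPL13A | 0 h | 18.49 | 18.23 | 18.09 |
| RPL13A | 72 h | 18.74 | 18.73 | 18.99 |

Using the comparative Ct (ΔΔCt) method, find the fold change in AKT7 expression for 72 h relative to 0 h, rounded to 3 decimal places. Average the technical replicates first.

0.209

Mean Ct: AKT7 0 h 31.310; AKT7 72 h 34.120; RPL13A 0 h 18.270; RPL13A 72 h 18.820
ΔCt(0 h) = 31.310 − 18.270 = 13.040
ΔCt(72 h) = 34.120 − 18.820 = 15.300
ΔΔCt = 15.300 − 13.040 = 2.260
Fold change = 2^(−2.260) = 0.2088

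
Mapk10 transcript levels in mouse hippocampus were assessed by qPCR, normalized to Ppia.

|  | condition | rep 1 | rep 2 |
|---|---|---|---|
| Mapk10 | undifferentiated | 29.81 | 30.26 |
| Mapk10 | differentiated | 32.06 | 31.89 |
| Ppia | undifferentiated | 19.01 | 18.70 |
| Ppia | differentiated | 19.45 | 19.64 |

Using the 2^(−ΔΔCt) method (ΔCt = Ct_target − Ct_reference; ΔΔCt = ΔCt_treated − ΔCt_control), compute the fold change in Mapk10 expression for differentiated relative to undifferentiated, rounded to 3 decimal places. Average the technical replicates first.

Mean Ct: Mapk10 undifferentiated 30.035; Mapk10 differentiated 31.975; Ppia undifferentiated 18.855; Ppia differentiated 19.545
ΔCt(undifferentiated) = 30.035 − 18.855 = 11.180
ΔCt(differentiated) = 31.975 − 19.545 = 12.430
ΔΔCt = 12.430 − 11.180 = 1.250
Fold change = 2^(−1.250) = 0.4204

0.420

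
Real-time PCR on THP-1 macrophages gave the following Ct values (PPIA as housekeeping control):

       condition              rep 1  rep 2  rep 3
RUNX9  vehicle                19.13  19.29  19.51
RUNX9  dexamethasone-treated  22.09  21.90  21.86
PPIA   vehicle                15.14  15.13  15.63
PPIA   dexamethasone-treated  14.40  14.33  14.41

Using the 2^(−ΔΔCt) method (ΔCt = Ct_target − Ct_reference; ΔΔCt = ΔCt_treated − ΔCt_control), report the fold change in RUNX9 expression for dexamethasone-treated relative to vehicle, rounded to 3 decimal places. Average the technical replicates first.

0.085

Mean Ct: RUNX9 vehicle 19.310; RUNX9 dexamethasone-treated 21.950; PPIA vehicle 15.300; PPIA dexamethasone-treated 14.380
ΔCt(vehicle) = 19.310 − 15.300 = 4.010
ΔCt(dexamethasone-treated) = 21.950 − 14.380 = 7.570
ΔΔCt = 7.570 − 4.010 = 3.560
Fold change = 2^(−3.560) = 0.0848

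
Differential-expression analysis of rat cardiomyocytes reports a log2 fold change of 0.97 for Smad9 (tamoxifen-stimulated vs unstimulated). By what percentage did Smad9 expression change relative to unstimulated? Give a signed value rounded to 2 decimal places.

Fold change = 2^(0.97) = 1.9588
Percent change = (FC − 1) × 100% = (1.9588 − 1) × 100 = 95.88%

95.88%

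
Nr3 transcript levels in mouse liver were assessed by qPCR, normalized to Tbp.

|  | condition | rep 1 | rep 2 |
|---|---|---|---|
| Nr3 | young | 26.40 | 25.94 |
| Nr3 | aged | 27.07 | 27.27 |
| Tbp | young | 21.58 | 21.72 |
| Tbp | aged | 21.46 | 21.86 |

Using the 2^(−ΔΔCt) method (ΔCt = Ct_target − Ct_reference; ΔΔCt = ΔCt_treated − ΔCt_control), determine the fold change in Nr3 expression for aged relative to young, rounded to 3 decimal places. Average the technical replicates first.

0.503

Mean Ct: Nr3 young 26.170; Nr3 aged 27.170; Tbp young 21.650; Tbp aged 21.660
ΔCt(young) = 26.170 − 21.650 = 4.520
ΔCt(aged) = 27.170 − 21.660 = 5.510
ΔΔCt = 5.510 − 4.520 = 0.990
Fold change = 2^(−0.990) = 0.5035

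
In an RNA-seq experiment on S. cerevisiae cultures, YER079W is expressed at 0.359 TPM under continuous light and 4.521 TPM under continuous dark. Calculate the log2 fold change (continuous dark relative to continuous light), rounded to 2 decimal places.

Fold change = 4.521 / 0.359 = 12.5933
log2(12.5933) = 3.655

3.65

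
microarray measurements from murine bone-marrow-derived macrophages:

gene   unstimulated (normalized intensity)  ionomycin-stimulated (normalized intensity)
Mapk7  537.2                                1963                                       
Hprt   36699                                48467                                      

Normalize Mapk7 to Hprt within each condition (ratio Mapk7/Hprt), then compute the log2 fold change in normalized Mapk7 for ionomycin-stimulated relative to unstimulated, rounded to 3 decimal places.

1.468

Mapk7/Hprt (unstimulated) = 537.2 / 36699 = 0.014638
Mapk7/Hprt (ionomycin-stimulated) = 1963 / 48467 = 0.040502
Fold change = 0.040502 / 0.014638 = 2.7669
log2(2.7669) = 1.4683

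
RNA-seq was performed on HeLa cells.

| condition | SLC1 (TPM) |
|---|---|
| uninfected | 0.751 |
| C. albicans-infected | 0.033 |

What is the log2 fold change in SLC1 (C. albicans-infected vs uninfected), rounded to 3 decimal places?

-4.508

Fold change = 0.033 / 0.751 = 0.0439
log2(0.0439) = -4.5083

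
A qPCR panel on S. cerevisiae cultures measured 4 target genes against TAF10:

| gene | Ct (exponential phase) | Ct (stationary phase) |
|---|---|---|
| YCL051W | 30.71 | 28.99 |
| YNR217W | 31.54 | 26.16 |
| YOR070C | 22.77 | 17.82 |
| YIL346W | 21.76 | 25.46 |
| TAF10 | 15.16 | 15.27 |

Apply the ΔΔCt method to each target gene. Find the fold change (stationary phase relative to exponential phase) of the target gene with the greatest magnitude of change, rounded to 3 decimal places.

YCL051W: ΔΔCt = (28.99−15.27) − (30.71−15.16) = 13.72 − 15.55 = -1.83; fold change = 2^1.83 = 3.555
YNR217W: ΔΔCt = (26.16−15.27) − (31.54−15.16) = 10.89 − 16.38 = -5.49; fold change = 2^5.49 = 44.942
YOR070C: ΔΔCt = (17.82−15.27) − (22.77−15.16) = 2.55 − 7.61 = -5.06; fold change = 2^5.06 = 33.359
YIL346W: ΔΔCt = (25.46−15.27) − (21.76−15.16) = 10.19 − 6.60 = 3.59; fold change = 2^-3.59 = 0.083
YNR217W has the largest |ΔΔCt| = 5.49.

44.942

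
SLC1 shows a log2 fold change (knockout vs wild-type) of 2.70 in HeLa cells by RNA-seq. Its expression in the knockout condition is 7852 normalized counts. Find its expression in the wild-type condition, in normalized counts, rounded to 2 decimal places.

1208.37

Fold change = 2^(2.70) = 6.4980
wild-type expression = 7852 / 6.4980 = 1208.37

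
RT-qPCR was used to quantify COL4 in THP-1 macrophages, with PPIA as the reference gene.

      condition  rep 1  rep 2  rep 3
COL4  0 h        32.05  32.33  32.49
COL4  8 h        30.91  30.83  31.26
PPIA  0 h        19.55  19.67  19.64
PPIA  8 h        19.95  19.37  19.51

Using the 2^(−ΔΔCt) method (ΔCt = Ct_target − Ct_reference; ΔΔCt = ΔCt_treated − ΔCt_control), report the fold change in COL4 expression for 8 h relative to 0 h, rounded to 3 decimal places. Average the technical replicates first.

Mean Ct: COL4 0 h 32.290; COL4 8 h 31.000; PPIA 0 h 19.620; PPIA 8 h 19.610
ΔCt(0 h) = 32.290 − 19.620 = 12.670
ΔCt(8 h) = 31.000 − 19.610 = 11.390
ΔΔCt = 11.390 − 12.670 = -1.280
Fold change = 2^(−(-1.280)) = 2^1.280 = 2.4284

2.428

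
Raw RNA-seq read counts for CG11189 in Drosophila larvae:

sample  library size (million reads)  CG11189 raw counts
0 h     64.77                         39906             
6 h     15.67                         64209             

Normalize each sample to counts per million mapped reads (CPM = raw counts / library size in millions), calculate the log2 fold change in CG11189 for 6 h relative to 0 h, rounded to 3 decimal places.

2.733

CPM(0 h) = 39906 / 64.77 = 616.1186
CPM(6 h) = 64209 / 15.67 = 4097.5750
Fold change = 4097.5750 / 616.1186 = 6.65063
log2(6.65063) = 2.7335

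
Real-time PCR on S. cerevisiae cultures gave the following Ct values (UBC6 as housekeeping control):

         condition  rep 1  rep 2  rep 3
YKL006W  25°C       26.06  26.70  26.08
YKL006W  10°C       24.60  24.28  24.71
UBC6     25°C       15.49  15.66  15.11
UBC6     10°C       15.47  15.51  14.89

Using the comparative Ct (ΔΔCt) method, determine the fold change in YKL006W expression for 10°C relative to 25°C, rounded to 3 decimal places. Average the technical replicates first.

3.074

Mean Ct: YKL006W 25°C 26.280; YKL006W 10°C 24.530; UBC6 25°C 15.420; UBC6 10°C 15.290
ΔCt(25°C) = 26.280 − 15.420 = 10.860
ΔCt(10°C) = 24.530 − 15.290 = 9.240
ΔΔCt = 9.240 − 10.860 = -1.620
Fold change = 2^(−(-1.620)) = 2^1.620 = 3.0738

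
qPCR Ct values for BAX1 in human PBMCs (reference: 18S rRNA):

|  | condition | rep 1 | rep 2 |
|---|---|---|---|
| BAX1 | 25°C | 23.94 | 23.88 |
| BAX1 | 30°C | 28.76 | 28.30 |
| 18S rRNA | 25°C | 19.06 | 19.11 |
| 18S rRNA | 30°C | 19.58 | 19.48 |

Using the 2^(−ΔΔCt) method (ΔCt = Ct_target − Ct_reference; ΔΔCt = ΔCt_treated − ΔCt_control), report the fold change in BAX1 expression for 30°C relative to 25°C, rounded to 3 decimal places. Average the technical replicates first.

Mean Ct: BAX1 25°C 23.910; BAX1 30°C 28.530; 18S rRNA 25°C 19.085; 18S rRNA 30°C 19.530
ΔCt(25°C) = 23.910 − 19.085 = 4.825
ΔCt(30°C) = 28.530 − 19.530 = 9.000
ΔΔCt = 9.000 − 4.825 = 4.175
Fold change = 2^(−4.175) = 0.0554

0.055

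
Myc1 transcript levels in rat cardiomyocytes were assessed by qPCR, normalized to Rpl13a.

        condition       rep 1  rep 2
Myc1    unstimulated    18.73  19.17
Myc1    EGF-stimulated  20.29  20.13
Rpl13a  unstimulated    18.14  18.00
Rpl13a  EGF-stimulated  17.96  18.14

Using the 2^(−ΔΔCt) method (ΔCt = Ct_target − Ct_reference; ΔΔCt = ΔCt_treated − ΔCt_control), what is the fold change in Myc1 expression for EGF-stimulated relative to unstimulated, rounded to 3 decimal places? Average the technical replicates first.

Mean Ct: Myc1 unstimulated 18.950; Myc1 EGF-stimulated 20.210; Rpl13a unstimulated 18.070; Rpl13a EGF-stimulated 18.050
ΔCt(unstimulated) = 18.950 − 18.070 = 0.880
ΔCt(EGF-stimulated) = 20.210 − 18.050 = 2.160
ΔΔCt = 2.160 − 0.880 = 1.280
Fold change = 2^(−1.280) = 0.4118

0.412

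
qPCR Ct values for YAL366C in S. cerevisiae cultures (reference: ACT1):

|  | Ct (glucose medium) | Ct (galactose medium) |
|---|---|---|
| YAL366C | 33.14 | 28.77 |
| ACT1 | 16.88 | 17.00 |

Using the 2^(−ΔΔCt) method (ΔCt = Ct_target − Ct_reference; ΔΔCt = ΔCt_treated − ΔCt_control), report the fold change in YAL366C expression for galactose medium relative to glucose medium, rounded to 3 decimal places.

22.471

ΔCt(glucose medium) = 33.140 − 16.880 = 16.260
ΔCt(galactose medium) = 28.770 − 17.000 = 11.770
ΔΔCt = 11.770 − 16.260 = -4.490
Fold change = 2^(−(-4.490)) = 2^4.490 = 22.4711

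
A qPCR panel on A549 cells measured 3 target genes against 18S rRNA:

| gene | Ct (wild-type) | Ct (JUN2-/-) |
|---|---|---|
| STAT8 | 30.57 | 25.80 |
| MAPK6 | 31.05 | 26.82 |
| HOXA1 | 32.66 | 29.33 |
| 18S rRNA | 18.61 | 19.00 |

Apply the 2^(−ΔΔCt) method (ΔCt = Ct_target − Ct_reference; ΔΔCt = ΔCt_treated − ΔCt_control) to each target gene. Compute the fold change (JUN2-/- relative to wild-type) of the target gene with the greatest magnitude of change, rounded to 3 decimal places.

35.753

STAT8: ΔΔCt = (25.80−19.00) − (30.57−18.61) = 6.80 − 11.96 = -5.16; fold change = 2^5.16 = 35.753
MAPK6: ΔΔCt = (26.82−19.00) − (31.05−18.61) = 7.82 − 12.44 = -4.62; fold change = 2^4.62 = 24.590
HOXA1: ΔΔCt = (29.33−19.00) − (32.66−18.61) = 10.33 − 14.05 = -3.72; fold change = 2^3.72 = 13.177
STAT8 has the largest |ΔΔCt| = 5.16.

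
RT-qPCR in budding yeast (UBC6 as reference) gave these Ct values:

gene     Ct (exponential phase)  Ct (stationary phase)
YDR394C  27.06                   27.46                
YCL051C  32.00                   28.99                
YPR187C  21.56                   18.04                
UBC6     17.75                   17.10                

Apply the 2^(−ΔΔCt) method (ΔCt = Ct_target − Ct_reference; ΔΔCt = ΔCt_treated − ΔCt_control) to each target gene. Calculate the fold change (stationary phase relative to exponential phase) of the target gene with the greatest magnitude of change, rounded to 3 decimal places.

7.311

YDR394C: ΔΔCt = (27.46−17.10) − (27.06−17.75) = 10.36 − 9.31 = 1.05; fold change = 2^-1.05 = 0.483
YCL051C: ΔΔCt = (28.99−17.10) − (32.00−17.75) = 11.89 − 14.25 = -2.36; fold change = 2^2.36 = 5.134
YPR187C: ΔΔCt = (18.04−17.10) − (21.56−17.75) = 0.94 − 3.81 = -2.87; fold change = 2^2.87 = 7.311
YPR187C has the largest |ΔΔCt| = 2.87.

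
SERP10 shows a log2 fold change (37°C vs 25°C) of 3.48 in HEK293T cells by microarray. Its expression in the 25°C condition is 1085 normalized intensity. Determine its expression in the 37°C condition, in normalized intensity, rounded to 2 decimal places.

Fold change = 2^(3.48) = 11.1579
37°C expression = 1085 × 11.1579 = 12106.38

12106.38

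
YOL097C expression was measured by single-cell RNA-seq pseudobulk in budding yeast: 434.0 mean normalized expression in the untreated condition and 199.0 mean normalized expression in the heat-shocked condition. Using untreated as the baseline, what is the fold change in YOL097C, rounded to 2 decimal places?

0.46

Fold change = 199.0 / 434.0 = 0.459
YOL097C is downregulated.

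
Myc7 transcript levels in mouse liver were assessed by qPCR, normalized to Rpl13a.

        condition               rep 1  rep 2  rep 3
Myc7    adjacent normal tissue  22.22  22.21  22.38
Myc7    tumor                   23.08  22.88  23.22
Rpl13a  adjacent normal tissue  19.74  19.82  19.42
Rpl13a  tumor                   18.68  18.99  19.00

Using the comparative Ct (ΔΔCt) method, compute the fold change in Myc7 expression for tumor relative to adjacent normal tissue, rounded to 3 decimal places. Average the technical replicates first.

Mean Ct: Myc7 adjacent normal tissue 22.270; Myc7 tumor 23.060; Rpl13a adjacent normal tissue 19.660; Rpl13a tumor 18.890
ΔCt(adjacent normal tissue) = 22.270 − 19.660 = 2.610
ΔCt(tumor) = 23.060 − 18.890 = 4.170
ΔΔCt = 4.170 − 2.610 = 1.560
Fold change = 2^(−1.560) = 0.3392

0.339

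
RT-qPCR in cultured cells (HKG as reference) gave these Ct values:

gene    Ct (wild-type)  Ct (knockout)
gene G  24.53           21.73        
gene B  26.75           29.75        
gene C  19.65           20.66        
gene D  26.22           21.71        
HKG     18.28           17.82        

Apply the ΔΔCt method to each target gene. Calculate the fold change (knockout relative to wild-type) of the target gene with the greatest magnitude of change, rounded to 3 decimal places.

16.564

gene G: ΔΔCt = (21.73−17.82) − (24.53−18.28) = 3.91 − 6.25 = -2.34; fold change = 2^2.34 = 5.063
gene B: ΔΔCt = (29.75−17.82) − (26.75−18.28) = 11.93 − 8.47 = 3.46; fold change = 2^-3.46 = 0.091
gene C: ΔΔCt = (20.66−17.82) − (19.65−18.28) = 2.84 − 1.37 = 1.47; fold change = 2^-1.47 = 0.361
gene D: ΔΔCt = (21.71−17.82) − (26.22−18.28) = 3.89 − 7.94 = -4.05; fold change = 2^4.05 = 16.564
gene D has the largest |ΔΔCt| = 4.05.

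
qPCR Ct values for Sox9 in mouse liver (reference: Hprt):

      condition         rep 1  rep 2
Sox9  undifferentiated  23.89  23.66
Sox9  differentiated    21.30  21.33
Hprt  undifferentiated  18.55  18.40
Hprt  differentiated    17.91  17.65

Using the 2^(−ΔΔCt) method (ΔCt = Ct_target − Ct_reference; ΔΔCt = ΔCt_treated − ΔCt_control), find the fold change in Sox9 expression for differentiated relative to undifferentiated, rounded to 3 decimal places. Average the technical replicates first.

3.399

Mean Ct: Sox9 undifferentiated 23.775; Sox9 differentiated 21.315; Hprt undifferentiated 18.475; Hprt differentiated 17.780
ΔCt(undifferentiated) = 23.775 − 18.475 = 5.300
ΔCt(differentiated) = 21.315 − 17.780 = 3.535
ΔΔCt = 3.535 − 5.300 = -1.765
Fold change = 2^(−(-1.765)) = 2^1.765 = 3.3987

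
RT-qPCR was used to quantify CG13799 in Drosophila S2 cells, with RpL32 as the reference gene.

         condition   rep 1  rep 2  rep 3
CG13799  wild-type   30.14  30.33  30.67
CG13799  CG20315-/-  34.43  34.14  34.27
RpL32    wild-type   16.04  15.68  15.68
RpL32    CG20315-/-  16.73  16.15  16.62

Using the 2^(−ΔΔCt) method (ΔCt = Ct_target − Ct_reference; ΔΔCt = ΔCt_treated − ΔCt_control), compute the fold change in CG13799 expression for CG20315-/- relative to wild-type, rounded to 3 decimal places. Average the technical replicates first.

0.109

Mean Ct: CG13799 wild-type 30.380; CG13799 CG20315-/- 34.280; RpL32 wild-type 15.800; RpL32 CG20315-/- 16.500
ΔCt(wild-type) = 30.380 − 15.800 = 14.580
ΔCt(CG20315-/-) = 34.280 − 16.500 = 17.780
ΔΔCt = 17.780 − 14.580 = 3.200
Fold change = 2^(−3.200) = 0.1088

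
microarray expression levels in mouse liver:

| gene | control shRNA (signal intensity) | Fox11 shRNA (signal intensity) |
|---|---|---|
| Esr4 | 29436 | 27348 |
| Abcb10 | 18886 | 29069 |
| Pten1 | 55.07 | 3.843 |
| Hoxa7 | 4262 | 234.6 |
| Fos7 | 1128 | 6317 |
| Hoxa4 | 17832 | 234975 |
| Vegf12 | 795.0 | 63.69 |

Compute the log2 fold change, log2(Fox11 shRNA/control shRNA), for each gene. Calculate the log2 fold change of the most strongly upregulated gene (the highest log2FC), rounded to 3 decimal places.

3.720

log2(27348/29436) = -0.106  (Esr4)
log2(29069/18886) = 0.622  (Abcb10)
log2(3.843/55.07) = -3.841  (Pten1)
log2(234.6/4262) = -4.183  (Hoxa7)
log2(6317/1128) = 2.485  (Fos7)
log2(234975/17832) = 3.720  (Hoxa4)
log2(63.69/795.0) = -3.642  (Vegf12)
Hoxa4 is most strongly upregulated.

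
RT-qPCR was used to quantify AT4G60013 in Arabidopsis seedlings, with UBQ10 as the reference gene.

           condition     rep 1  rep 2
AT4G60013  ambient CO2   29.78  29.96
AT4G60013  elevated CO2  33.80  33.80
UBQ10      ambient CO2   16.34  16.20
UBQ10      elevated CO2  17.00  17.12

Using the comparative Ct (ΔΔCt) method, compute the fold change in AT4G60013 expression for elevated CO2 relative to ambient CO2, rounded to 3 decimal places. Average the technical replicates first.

Mean Ct: AT4G60013 ambient CO2 29.870; AT4G60013 elevated CO2 33.800; UBQ10 ambient CO2 16.270; UBQ10 elevated CO2 17.060
ΔCt(ambient CO2) = 29.870 − 16.270 = 13.600
ΔCt(elevated CO2) = 33.800 − 17.060 = 16.740
ΔΔCt = 16.740 − 13.600 = 3.140
Fold change = 2^(−3.140) = 0.1134

0.113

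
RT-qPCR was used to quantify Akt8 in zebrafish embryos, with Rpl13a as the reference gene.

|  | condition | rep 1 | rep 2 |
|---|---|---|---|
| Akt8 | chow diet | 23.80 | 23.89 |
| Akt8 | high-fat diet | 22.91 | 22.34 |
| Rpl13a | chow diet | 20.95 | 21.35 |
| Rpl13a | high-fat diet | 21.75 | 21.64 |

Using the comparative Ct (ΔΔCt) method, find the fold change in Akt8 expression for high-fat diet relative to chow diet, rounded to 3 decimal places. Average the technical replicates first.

3.399

Mean Ct: Akt8 chow diet 23.845; Akt8 high-fat diet 22.625; Rpl13a chow diet 21.150; Rpl13a high-fat diet 21.695
ΔCt(chow diet) = 23.845 − 21.150 = 2.695
ΔCt(high-fat diet) = 22.625 − 21.695 = 0.930
ΔΔCt = 0.930 − 2.695 = -1.765
Fold change = 2^(−(-1.765)) = 2^1.765 = 3.3987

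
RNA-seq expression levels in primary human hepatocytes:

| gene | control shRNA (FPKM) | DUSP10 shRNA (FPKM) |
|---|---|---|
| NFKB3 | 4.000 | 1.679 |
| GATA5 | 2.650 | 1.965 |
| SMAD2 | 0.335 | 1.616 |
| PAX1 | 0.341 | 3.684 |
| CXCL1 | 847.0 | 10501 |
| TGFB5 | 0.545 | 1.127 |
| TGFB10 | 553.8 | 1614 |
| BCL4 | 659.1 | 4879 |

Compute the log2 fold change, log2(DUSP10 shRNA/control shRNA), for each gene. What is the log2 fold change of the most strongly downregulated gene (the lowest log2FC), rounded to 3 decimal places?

-1.252

log2(1.679/4.000) = -1.252  (NFKB3)
log2(1.965/2.650) = -0.431  (GATA5)
log2(1.616/0.335) = 2.270  (SMAD2)
log2(3.684/0.341) = 3.433  (PAX1)
log2(10501/847.0) = 3.632  (CXCL1)
log2(1.127/0.545) = 1.048  (TGFB5)
log2(1614/553.8) = 1.543  (TGFB10)
log2(4879/659.1) = 2.888  (BCL4)
NFKB3 is most strongly downregulated.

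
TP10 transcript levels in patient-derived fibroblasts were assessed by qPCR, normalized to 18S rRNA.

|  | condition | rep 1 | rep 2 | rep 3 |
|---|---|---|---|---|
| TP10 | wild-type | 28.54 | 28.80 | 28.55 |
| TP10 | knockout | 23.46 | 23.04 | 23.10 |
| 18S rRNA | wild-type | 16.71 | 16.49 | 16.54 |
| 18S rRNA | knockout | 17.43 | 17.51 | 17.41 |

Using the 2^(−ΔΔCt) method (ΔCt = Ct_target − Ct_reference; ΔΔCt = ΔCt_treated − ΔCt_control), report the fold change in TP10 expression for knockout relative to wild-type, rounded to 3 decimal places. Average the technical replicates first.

78.793

Mean Ct: TP10 wild-type 28.630; TP10 knockout 23.200; 18S rRNA wild-type 16.580; 18S rRNA knockout 17.450
ΔCt(wild-type) = 28.630 − 16.580 = 12.050
ΔCt(knockout) = 23.200 − 17.450 = 5.750
ΔΔCt = 5.750 − 12.050 = -6.300
Fold change = 2^(−(-6.300)) = 2^6.300 = 78.7932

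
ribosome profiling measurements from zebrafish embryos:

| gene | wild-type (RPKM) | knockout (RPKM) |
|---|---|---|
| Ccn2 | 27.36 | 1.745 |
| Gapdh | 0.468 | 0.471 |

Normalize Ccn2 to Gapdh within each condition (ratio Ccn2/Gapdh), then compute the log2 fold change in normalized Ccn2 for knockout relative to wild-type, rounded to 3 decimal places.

-3.980

Ccn2/Gapdh (wild-type) = 27.36 / 0.468 = 58.462
Ccn2/Gapdh (knockout) = 1.745 / 0.471 = 3.7049
Fold change = 3.7049 / 58.462 = 0.0634
log2(0.0634) = -3.9800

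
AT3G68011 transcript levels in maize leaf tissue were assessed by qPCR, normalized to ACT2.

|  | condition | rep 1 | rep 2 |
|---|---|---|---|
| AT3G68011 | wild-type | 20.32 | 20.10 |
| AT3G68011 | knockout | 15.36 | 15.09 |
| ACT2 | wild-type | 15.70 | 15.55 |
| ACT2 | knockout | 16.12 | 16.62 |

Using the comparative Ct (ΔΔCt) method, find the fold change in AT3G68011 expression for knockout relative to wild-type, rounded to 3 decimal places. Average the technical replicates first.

53.076

Mean Ct: AT3G68011 wild-type 20.210; AT3G68011 knockout 15.225; ACT2 wild-type 15.625; ACT2 knockout 16.370
ΔCt(wild-type) = 20.210 − 15.625 = 4.585
ΔCt(knockout) = 15.225 − 16.370 = -1.145
ΔΔCt = -1.145 − 4.585 = -5.730
Fold change = 2^(−(-5.730)) = 2^5.730 = 53.0765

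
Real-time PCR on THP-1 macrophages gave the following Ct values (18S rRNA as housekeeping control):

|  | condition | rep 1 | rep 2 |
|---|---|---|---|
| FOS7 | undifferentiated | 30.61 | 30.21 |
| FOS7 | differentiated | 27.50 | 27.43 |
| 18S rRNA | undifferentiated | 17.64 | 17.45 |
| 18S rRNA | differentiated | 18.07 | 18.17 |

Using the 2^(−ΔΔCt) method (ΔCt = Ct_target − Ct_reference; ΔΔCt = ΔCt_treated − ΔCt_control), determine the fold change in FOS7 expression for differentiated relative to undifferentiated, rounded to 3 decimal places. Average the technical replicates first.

11.472

Mean Ct: FOS7 undifferentiated 30.410; FOS7 differentiated 27.465; 18S rRNA undifferentiated 17.545; 18S rRNA differentiated 18.120
ΔCt(undifferentiated) = 30.410 − 17.545 = 12.865
ΔCt(differentiated) = 27.465 − 18.120 = 9.345
ΔΔCt = 9.345 − 12.865 = -3.520
Fold change = 2^(−(-3.520)) = 2^3.520 = 11.4716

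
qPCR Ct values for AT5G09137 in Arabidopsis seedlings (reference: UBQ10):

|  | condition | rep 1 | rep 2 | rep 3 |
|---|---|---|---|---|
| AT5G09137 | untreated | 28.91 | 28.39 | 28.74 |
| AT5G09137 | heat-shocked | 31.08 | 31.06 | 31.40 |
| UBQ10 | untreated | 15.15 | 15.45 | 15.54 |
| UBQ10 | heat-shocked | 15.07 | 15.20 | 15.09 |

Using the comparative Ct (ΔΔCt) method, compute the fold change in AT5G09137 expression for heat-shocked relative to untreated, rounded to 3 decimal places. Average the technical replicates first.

Mean Ct: AT5G09137 untreated 28.680; AT5G09137 heat-shocked 31.180; UBQ10 untreated 15.380; UBQ10 heat-shocked 15.120
ΔCt(untreated) = 28.680 − 15.380 = 13.300
ΔCt(heat-shocked) = 31.180 − 15.120 = 16.060
ΔΔCt = 16.060 − 13.300 = 2.760
Fold change = 2^(−2.760) = 0.1476

0.148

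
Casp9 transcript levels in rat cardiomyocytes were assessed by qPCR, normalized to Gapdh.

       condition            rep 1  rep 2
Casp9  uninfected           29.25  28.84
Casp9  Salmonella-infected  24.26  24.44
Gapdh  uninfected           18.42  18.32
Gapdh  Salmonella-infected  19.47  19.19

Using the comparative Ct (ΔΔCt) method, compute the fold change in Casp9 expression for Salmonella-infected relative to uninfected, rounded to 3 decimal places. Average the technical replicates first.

50.388

Mean Ct: Casp9 uninfected 29.045; Casp9 Salmonella-infected 24.350; Gapdh uninfected 18.370; Gapdh Salmonella-infected 19.330
ΔCt(uninfected) = 29.045 − 18.370 = 10.675
ΔCt(Salmonella-infected) = 24.350 − 19.330 = 5.020
ΔΔCt = 5.020 − 10.675 = -5.655
Fold change = 2^(−(-5.655)) = 2^5.655 = 50.3877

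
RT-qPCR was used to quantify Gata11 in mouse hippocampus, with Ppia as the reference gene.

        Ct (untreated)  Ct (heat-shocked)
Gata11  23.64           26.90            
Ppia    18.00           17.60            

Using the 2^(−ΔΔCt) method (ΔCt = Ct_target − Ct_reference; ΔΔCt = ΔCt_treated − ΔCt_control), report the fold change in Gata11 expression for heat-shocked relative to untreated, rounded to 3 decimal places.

ΔCt(untreated) = 23.640 − 18.000 = 5.640
ΔCt(heat-shocked) = 26.900 − 17.600 = 9.300
ΔΔCt = 9.300 − 5.640 = 3.660
Fold change = 2^(−3.660) = 0.0791

0.079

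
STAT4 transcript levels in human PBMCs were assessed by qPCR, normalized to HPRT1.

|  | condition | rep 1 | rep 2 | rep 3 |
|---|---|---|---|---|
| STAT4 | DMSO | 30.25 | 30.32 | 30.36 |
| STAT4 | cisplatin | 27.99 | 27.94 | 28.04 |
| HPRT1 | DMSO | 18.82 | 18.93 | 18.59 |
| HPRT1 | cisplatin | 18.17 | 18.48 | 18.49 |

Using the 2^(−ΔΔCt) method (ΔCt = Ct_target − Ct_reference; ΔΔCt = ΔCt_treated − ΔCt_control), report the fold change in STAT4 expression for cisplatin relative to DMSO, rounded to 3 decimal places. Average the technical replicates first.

Mean Ct: STAT4 DMSO 30.310; STAT4 cisplatin 27.990; HPRT1 DMSO 18.780; HPRT1 cisplatin 18.380
ΔCt(DMSO) = 30.310 − 18.780 = 11.530
ΔCt(cisplatin) = 27.990 − 18.380 = 9.610
ΔΔCt = 9.610 − 11.530 = -1.920
Fold change = 2^(−(-1.920)) = 2^1.920 = 3.7842

3.784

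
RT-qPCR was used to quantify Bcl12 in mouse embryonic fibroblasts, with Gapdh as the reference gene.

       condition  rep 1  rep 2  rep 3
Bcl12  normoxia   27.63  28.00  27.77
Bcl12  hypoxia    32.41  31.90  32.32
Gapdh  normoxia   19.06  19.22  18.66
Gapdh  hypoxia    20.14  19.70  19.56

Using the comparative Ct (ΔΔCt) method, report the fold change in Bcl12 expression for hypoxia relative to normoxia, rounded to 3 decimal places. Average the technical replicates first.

Mean Ct: Bcl12 normoxia 27.800; Bcl12 hypoxia 32.210; Gapdh normoxia 18.980; Gapdh hypoxia 19.800
ΔCt(normoxia) = 27.800 − 18.980 = 8.820
ΔCt(hypoxia) = 32.210 − 19.800 = 12.410
ΔΔCt = 12.410 − 8.820 = 3.590
Fold change = 2^(−3.590) = 0.0830

0.083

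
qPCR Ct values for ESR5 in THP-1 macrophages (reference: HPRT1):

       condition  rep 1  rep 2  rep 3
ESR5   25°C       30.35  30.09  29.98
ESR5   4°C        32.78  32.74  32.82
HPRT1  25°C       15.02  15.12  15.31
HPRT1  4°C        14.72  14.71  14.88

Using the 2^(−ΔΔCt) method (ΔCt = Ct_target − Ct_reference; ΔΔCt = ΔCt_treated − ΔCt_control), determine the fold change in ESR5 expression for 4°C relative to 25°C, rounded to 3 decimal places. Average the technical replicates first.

0.123

Mean Ct: ESR5 25°C 30.140; ESR5 4°C 32.780; HPRT1 25°C 15.150; HPRT1 4°C 14.770
ΔCt(25°C) = 30.140 − 15.150 = 14.990
ΔCt(4°C) = 32.780 − 14.770 = 18.010
ΔΔCt = 18.010 − 14.990 = 3.020
Fold change = 2^(−3.020) = 0.1233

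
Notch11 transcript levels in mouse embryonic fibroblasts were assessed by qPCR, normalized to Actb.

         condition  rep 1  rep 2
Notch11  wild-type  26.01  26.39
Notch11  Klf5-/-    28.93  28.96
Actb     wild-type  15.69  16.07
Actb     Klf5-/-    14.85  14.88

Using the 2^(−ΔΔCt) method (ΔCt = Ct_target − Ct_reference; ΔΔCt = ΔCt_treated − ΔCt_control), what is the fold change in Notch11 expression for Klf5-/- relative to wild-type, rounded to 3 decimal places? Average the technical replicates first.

0.074

Mean Ct: Notch11 wild-type 26.200; Notch11 Klf5-/- 28.945; Actb wild-type 15.880; Actb Klf5-/- 14.865
ΔCt(wild-type) = 26.200 − 15.880 = 10.320
ΔCt(Klf5-/-) = 28.945 − 14.865 = 14.080
ΔΔCt = 14.080 − 10.320 = 3.760
Fold change = 2^(−3.760) = 0.0738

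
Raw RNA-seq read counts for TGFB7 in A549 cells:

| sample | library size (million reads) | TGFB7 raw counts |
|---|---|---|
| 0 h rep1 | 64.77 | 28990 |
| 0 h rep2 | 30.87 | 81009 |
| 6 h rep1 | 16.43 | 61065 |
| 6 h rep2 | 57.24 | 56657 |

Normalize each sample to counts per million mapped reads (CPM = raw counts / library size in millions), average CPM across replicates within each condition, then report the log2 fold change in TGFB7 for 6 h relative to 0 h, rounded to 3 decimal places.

0.616

CPM(0 h rep1) = 28990 / 64.77 = 447.5838
CPM(0 h rep2) = 81009 / 30.87 = 2624.1983
CPM(6 h rep1) = 61065 / 16.43 = 3716.6768
CPM(6 h rep2) = 56657 / 57.24 = 989.8148
mean CPM(0 h) = 1535.8910; mean CPM(6 h) = 2353.2458
Fold change = 2353.2458 / 1535.8910 = 1.53217
log2(1.53217) = 0.6156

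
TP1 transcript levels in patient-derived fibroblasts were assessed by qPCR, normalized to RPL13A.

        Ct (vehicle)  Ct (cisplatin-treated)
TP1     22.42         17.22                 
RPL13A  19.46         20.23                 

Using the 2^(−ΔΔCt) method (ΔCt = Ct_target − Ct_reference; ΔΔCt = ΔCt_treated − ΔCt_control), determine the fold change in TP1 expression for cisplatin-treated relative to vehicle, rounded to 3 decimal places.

62.683

ΔCt(vehicle) = 22.420 − 19.460 = 2.960
ΔCt(cisplatin-treated) = 17.220 − 20.230 = -3.010
ΔΔCt = -3.010 − 2.960 = -5.970
Fold change = 2^(−(-5.970)) = 2^5.970 = 62.6829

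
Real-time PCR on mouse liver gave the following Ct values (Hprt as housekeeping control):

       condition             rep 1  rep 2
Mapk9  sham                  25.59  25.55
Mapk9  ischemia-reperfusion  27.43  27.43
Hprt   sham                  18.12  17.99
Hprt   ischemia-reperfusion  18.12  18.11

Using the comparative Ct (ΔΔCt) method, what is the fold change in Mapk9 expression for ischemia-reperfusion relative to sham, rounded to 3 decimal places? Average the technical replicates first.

0.287

Mean Ct: Mapk9 sham 25.570; Mapk9 ischemia-reperfusion 27.430; Hprt sham 18.055; Hprt ischemia-reperfusion 18.115
ΔCt(sham) = 25.570 − 18.055 = 7.515
ΔCt(ischemia-reperfusion) = 27.430 − 18.115 = 9.315
ΔΔCt = 9.315 − 7.515 = 1.800
Fold change = 2^(−1.800) = 0.2872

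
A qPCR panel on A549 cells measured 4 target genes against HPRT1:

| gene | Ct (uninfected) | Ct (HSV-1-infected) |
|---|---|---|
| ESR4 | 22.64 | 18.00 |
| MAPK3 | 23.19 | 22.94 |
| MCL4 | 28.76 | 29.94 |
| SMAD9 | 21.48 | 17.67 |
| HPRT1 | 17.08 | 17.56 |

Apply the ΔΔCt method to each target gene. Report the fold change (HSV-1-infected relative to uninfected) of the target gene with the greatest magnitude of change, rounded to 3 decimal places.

34.776

ESR4: ΔΔCt = (18.00−17.56) − (22.64−17.08) = 0.44 − 5.56 = -5.12; fold change = 2^5.12 = 34.776
MAPK3: ΔΔCt = (22.94−17.56) − (23.19−17.08) = 5.38 − 6.11 = -0.73; fold change = 2^0.73 = 1.659
MCL4: ΔΔCt = (29.94−17.56) − (28.76−17.08) = 12.38 − 11.68 = 0.70; fold change = 2^-0.70 = 0.616
SMAD9: ΔΔCt = (17.67−17.56) − (21.48−17.08) = 0.11 − 4.40 = -4.29; fold change = 2^4.29 = 19.562
ESR4 has the largest |ΔΔCt| = 5.12.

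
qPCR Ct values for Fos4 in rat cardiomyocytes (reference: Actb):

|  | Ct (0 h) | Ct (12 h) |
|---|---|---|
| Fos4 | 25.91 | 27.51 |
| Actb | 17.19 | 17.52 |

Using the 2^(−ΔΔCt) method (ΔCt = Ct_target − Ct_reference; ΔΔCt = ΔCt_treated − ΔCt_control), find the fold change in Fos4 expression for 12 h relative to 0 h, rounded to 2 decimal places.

ΔCt(0 h) = 25.910 − 17.190 = 8.720
ΔCt(12 h) = 27.510 − 17.520 = 9.990
ΔΔCt = 9.990 − 8.720 = 1.270
Fold change = 2^(−1.270) = 0.415

0.41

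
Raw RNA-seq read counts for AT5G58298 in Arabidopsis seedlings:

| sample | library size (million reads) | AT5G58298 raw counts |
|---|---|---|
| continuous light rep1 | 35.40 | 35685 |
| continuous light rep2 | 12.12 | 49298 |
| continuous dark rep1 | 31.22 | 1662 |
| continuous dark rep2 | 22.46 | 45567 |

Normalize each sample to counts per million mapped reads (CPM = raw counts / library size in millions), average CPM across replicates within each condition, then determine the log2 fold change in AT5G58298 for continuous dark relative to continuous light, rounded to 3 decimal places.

CPM(continuous light rep1) = 35685 / 35.40 = 1008.0508
CPM(continuous light rep2) = 49298 / 12.12 = 4067.4917
CPM(continuous dark rep1) = 1662 / 31.22 = 53.2351
CPM(continuous dark rep2) = 45567 / 22.46 = 2028.8068
mean CPM(continuous light) = 2537.7713; mean CPM(continuous dark) = 1041.0209
Fold change = 1041.0209 / 2537.7713 = 0.41021
log2(0.41021) = -1.2856

-1.286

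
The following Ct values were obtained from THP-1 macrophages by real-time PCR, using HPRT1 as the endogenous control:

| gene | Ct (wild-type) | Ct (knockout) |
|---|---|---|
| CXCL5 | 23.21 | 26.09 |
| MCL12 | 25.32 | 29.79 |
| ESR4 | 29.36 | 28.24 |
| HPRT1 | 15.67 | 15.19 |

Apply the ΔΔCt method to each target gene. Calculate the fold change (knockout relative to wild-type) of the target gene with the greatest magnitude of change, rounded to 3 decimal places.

CXCL5: ΔΔCt = (26.09−15.19) − (23.21−15.67) = 10.90 − 7.54 = 3.36; fold change = 2^-3.36 = 0.097
MCL12: ΔΔCt = (29.79−15.19) − (25.32−15.67) = 14.60 − 9.65 = 4.95; fold change = 2^-4.95 = 0.032
ESR4: ΔΔCt = (28.24−15.19) − (29.36−15.67) = 13.05 − 13.69 = -0.64; fold change = 2^0.64 = 1.558
MCL12 has the largest |ΔΔCt| = 4.95.

0.032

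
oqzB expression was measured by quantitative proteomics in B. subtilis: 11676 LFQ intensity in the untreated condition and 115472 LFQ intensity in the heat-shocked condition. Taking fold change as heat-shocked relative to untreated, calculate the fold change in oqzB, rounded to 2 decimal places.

Fold change = 115472 / 11676 = 9.890
oqzB is upregulated.

9.89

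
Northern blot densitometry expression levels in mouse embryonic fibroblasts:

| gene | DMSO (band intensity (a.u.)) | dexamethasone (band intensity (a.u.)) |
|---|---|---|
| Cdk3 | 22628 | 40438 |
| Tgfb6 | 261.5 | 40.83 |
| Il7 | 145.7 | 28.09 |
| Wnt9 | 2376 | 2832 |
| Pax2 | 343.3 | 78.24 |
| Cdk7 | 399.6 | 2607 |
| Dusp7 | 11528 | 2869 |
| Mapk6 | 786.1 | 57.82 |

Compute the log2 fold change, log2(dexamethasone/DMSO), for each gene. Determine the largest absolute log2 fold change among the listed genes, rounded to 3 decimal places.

log2(40438/22628) = 0.838  (Cdk3)
log2(40.83/261.5) = -2.679  (Tgfb6)
log2(28.09/145.7) = -2.375  (Il7)
log2(2832/2376) = 0.253  (Wnt9)
log2(78.24/343.3) = -2.133  (Pax2)
log2(2607/399.6) = 2.706  (Cdk7)
log2(2869/11528) = -2.007  (Dusp7)
log2(57.82/786.1) = -3.765  (Mapk6)
The largest magnitude belongs to Mapk6.

3.765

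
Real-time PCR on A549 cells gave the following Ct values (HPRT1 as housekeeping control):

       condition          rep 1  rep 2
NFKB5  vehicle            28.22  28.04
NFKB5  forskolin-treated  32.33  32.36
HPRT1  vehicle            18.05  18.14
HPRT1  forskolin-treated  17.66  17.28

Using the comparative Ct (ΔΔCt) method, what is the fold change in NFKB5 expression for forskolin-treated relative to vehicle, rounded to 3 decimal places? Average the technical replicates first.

Mean Ct: NFKB5 vehicle 28.130; NFKB5 forskolin-treated 32.345; HPRT1 vehicle 18.095; HPRT1 forskolin-treated 17.470
ΔCt(vehicle) = 28.130 − 18.095 = 10.035
ΔCt(forskolin-treated) = 32.345 − 17.470 = 14.875
ΔΔCt = 14.875 − 10.035 = 4.840
Fold change = 2^(−4.840) = 0.0349

0.035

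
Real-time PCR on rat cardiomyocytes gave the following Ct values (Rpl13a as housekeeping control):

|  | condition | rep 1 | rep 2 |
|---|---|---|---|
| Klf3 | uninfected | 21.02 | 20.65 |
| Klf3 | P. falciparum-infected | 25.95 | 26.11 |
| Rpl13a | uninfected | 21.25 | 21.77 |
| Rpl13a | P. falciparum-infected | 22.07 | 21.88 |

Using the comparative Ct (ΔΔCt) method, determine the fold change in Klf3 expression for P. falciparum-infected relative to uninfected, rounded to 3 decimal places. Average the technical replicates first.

0.038

Mean Ct: Klf3 uninfected 20.835; Klf3 P. falciparum-infected 26.030; Rpl13a uninfected 21.510; Rpl13a P. falciparum-infected 21.975
ΔCt(uninfected) = 20.835 − 21.510 = -0.675
ΔCt(P. falciparum-infected) = 26.030 − 21.975 = 4.055
ΔΔCt = 4.055 − (-0.675) = 4.730
Fold change = 2^(−4.730) = 0.0377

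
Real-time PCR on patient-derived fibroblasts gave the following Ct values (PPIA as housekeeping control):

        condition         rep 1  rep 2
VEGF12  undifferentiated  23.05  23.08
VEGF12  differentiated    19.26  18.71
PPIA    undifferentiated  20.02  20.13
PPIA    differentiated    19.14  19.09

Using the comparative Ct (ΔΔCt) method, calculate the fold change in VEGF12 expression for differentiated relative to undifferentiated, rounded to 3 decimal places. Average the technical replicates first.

Mean Ct: VEGF12 undifferentiated 23.065; VEGF12 differentiated 18.985; PPIA undifferentiated 20.075; PPIA differentiated 19.115
ΔCt(undifferentiated) = 23.065 − 20.075 = 2.990
ΔCt(differentiated) = 18.985 − 19.115 = -0.130
ΔΔCt = -0.130 − 2.990 = -3.120
Fold change = 2^(−(-3.120)) = 2^3.120 = 8.6939

8.694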